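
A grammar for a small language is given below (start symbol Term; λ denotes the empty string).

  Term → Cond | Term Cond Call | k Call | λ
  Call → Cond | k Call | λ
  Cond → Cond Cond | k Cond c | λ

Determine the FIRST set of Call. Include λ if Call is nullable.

{ k, λ }

From Call → Cond: add FIRST(Cond) = { k, λ } (including λ since Cond is nullable).
Call → k Call contributes {k}.
Call → λ contributes λ.
Union: FIRST(Call) = { k, λ }.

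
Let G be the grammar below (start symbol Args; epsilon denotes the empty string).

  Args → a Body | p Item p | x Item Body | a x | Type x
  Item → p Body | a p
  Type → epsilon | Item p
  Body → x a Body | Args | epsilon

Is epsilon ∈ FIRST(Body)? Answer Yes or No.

Yes

Body has an epsilon-production, so Body ⇒ epsilon.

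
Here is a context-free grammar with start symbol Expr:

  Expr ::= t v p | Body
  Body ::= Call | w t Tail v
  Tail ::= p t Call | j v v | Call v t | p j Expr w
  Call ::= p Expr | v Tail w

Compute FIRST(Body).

From Body ::= Call: add FIRST(Call) = { p, v }.
Body ::= w t Tail v contributes {w}.
Union: FIRST(Body) = { p, v, w }.

{ p, v, w }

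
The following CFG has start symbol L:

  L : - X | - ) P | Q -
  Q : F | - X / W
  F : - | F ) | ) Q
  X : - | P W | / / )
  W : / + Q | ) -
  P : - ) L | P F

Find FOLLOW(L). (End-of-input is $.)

{ $, ), -, / }

L is the start symbol, so $ ∈ FOLLOW(L).
In P : - ) L: L is at the end, add FOLLOW(P) = { $, ), -, / }.
Union: FOLLOW(L) = { $, ), -, / }.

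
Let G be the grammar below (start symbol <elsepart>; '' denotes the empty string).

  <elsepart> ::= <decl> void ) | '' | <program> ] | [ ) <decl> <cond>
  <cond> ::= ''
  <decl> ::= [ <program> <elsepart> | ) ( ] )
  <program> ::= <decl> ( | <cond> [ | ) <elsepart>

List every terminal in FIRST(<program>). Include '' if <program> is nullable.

From <program> ::= <decl> (: add FIRST(<decl>) = { ), [ }.
From <program> ::= <cond> [: <cond> nullable, take FIRST(<cond>) ∪ {[} = { [ }.
<program> ::= ) <elsepart> contributes {)}.
Union: FIRST(<program>) = { ), [ }.

{ ), [ }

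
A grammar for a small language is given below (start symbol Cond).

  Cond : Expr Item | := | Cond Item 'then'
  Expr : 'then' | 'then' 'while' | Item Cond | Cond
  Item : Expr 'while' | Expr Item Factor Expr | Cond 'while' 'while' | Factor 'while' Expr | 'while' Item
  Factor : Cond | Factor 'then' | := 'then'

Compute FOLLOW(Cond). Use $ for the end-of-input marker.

Cond is the start symbol, so $ ∈ FOLLOW(Cond).
In Cond : Cond Item 'then': add FIRST(Item 'then') = { 'then', 'while', := }.
In Expr : Item Cond: Cond is at the end, add FOLLOW(Expr) = { $, 'then', 'while', := }.
In Expr : Cond: Cond is at the end, add FOLLOW(Expr) = { $, 'then', 'while', := }.
In Item : Cond 'while' 'while': add FIRST('while' 'while') = { 'while' }.
In Factor : Cond: Cond is at the end, add FOLLOW(Factor) = { 'then', 'while', := }.
Union: FOLLOW(Cond) = { $, 'then', 'while', := }.

{ $, 'then', 'while', := }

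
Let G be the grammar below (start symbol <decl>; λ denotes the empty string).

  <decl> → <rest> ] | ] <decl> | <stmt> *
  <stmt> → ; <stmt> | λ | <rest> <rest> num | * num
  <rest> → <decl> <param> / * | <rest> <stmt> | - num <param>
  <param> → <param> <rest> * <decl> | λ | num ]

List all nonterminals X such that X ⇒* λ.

Directly nullable (have an λ-production): <stmt>, <param>.
No other nonterminal has a production whose RHS symbols are all nullable.

{ <param>, <stmt> }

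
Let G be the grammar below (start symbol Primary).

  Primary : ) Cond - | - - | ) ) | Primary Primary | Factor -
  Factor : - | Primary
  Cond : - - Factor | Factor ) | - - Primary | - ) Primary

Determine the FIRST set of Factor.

Factor : - contributes {-}.
From Factor : Primary: add FIRST(Primary) = { ), - }.
Union: FIRST(Factor) = { ), - }.

{ ), - }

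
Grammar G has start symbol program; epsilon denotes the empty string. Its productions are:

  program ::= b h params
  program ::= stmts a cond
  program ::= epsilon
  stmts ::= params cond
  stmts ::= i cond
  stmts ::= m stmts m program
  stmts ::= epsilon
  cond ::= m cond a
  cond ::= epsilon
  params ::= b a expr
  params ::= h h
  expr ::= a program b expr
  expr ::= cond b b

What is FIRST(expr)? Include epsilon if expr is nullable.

expr ::= a program b expr contributes {a}.
From expr ::= cond b b: cond nullable, take FIRST(cond) ∪ {b} = { b, m }.
Union: FIRST(expr) = { a, b, m }.

{ a, b, m }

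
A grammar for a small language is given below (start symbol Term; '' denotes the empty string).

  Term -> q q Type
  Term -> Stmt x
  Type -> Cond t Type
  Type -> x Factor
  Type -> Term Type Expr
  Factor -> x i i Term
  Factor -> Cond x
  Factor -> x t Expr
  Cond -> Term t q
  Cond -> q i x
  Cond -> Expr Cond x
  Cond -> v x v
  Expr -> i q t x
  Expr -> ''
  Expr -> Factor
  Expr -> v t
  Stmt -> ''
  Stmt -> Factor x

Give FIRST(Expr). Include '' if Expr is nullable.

{ i, q, v, x, '' }

Expr -> i q t x contributes {i}.
Expr -> '' contributes ''.
From Expr -> Factor: add FIRST(Factor) = { i, q, v, x }.
Expr -> v t contributes {v}.
Union: FIRST(Expr) = { i, q, v, x, '' }.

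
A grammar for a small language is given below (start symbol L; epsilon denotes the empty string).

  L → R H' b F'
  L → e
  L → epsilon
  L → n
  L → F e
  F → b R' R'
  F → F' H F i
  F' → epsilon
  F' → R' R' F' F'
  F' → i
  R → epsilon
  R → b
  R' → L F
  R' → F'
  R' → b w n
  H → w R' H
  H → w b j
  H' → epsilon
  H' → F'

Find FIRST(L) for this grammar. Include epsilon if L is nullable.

{ b, e, i, n, w, epsilon }

From L → R H' b F': R, H' nullable, take FIRST(R) ∪ FIRST(H') ∪ {b} = { b, e, i, n, w }.
L → e contributes {e}.
L → epsilon contributes epsilon.
L → n contributes {n}.
From L → F e: add FIRST(F) = { b, e, i, n, w }.
Union: FIRST(L) = { b, e, i, n, w, epsilon }.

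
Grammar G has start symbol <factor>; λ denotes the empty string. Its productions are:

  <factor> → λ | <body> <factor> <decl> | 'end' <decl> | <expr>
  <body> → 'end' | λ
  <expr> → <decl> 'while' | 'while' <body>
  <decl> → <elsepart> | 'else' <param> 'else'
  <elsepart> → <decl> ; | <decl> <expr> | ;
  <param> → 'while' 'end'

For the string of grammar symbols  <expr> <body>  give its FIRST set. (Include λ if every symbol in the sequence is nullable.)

{ 'else', 'while', ; }

Add FIRST(<expr>) = { 'else', 'while', ; }; <expr> is not nullable, stop.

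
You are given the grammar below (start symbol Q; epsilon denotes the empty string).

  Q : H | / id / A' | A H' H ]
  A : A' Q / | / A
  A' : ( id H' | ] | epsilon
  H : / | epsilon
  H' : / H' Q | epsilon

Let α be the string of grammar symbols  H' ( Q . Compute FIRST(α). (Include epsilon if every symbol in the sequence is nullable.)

Add FIRST(H')\{epsilon} = { / }; H' is nullable, continue.
( is a terminal; add {(} and stop.

{ (, / }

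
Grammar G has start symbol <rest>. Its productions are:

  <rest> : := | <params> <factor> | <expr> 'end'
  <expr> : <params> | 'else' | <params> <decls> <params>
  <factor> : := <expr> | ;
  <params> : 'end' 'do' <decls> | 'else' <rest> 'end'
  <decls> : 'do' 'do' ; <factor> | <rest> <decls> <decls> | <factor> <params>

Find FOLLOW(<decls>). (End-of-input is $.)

{ $, 'do', 'else', 'end', :=, ; }

In <expr> : <params> <decls> <params>: add FIRST(<params>) = { 'else', 'end' }.
In <params> : 'end' 'do' <decls>: <decls> is at the end, add FOLLOW(<params>) = { $, 'do', 'else', 'end', :=, ; }.
In <decls> : <rest> <decls> <decls>: add FIRST(<decls>) = { 'do', 'else', 'end', :=, ; }.
In <decls> : <rest> <decls> <decls>: <decls> is at the end, add FOLLOW(<decls>) = { $, 'do', 'else', 'end', :=, ; }.
Union: FOLLOW(<decls>) = { $, 'do', 'else', 'end', :=, ; }.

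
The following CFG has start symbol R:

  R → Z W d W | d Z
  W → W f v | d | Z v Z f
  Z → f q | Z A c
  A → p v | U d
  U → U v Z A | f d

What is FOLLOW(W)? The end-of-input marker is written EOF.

In R → Z W d W: add FIRST(d W) = { d }.
In R → Z W d W: W is at the end, add FOLLOW(R) = { EOF }.
In W → W f v: add FIRST(f v) = { f }.
Union: FOLLOW(W) = { EOF, d, f }.

{ EOF, d, f }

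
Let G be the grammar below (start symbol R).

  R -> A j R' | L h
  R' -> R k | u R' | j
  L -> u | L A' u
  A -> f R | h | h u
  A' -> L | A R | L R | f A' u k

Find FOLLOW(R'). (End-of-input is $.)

{ $, f, h, j, k, u }

In R -> A j R': R' is at the end, add FOLLOW(R) = { $, f, h, j, k, u }.
In R' -> u R': R' is at the end, add FOLLOW(R') = { $, f, h, j, k, u }.
Union: FOLLOW(R') = { $, f, h, j, k, u }.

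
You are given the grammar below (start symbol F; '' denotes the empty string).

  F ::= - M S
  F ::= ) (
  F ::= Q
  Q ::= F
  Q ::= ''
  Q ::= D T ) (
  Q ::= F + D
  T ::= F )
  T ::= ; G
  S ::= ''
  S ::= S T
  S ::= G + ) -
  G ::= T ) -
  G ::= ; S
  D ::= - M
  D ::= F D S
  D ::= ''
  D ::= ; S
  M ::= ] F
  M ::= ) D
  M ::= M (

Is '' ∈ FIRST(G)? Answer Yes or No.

Nullable nonterminals: D, F, Q, S.
No production of G has an RHS whose symbols are all nullable, so G is not nullable.

No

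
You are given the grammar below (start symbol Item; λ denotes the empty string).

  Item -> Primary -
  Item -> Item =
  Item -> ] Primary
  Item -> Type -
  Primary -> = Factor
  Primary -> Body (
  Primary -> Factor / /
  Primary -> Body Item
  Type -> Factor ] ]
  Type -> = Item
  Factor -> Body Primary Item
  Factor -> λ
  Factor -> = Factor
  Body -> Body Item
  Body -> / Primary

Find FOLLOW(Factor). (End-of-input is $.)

In Primary -> = Factor: Factor is at the end, add FOLLOW(Primary) = { $, (, -, /, =, ] }.
In Primary -> Factor / /: add FIRST(/ /) = { / }.
In Type -> Factor ] ]: add FIRST(] ]) = { ] }.
In Factor -> = Factor: Factor is at the end, add FOLLOW(Factor) = { $, (, -, /, =, ] }.
Union: FOLLOW(Factor) = { $, (, -, /, =, ] }.

{ $, (, -, /, =, ] }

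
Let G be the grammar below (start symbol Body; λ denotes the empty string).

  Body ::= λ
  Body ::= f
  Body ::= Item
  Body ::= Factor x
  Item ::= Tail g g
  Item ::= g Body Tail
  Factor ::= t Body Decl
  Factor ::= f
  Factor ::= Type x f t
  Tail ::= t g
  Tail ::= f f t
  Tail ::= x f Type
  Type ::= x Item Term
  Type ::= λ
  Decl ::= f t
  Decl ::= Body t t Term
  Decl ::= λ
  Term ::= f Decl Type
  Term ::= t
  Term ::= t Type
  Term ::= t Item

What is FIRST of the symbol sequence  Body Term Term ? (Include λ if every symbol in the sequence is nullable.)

Add FIRST(Body)\{λ} = { f, g, t, x }; Body is nullable, continue.
Add FIRST(Term) = { f, t }; Term is not nullable, stop.

{ f, g, t, x }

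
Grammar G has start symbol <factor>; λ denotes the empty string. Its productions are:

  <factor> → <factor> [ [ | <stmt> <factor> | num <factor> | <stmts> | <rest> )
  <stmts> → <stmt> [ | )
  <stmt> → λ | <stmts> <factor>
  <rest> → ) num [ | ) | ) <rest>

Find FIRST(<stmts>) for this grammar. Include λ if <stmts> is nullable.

{ ), [ }

From <stmts> → <stmt> [: <stmt> nullable, take FIRST(<stmt>) ∪ {[} = { ), [ }.
<stmts> → ) contributes {)}.
Union: FIRST(<stmts>) = { ), [ }.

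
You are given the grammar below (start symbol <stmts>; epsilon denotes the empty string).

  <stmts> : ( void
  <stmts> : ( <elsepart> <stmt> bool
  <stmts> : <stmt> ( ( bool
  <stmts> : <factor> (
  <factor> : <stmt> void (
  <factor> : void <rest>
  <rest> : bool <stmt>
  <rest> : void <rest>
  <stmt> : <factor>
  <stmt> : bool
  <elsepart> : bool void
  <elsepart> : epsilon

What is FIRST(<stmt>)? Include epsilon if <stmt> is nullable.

{ bool, void }

From <stmt> : <factor>: add FIRST(<factor>) = { bool, void }.
<stmt> : bool contributes {bool}.
Union: FIRST(<stmt>) = { bool, void }.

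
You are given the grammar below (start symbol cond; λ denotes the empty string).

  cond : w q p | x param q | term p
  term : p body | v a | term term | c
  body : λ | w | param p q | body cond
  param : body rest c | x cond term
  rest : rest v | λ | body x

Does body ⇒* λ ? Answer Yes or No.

body has an λ-production, so body ⇒ λ.

Yes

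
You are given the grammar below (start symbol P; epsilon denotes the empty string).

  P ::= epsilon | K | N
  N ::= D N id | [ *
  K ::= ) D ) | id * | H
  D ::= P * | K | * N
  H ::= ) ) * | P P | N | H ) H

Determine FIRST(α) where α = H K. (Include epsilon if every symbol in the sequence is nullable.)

{ ), *, [, id, epsilon }

Add FIRST(H)\{epsilon} = { ), *, [, id }; H is nullable, continue.
Add FIRST(K)\{epsilon} = { ), *, [, id }; K is nullable, continue.
Every symbol is nullable, so include epsilon.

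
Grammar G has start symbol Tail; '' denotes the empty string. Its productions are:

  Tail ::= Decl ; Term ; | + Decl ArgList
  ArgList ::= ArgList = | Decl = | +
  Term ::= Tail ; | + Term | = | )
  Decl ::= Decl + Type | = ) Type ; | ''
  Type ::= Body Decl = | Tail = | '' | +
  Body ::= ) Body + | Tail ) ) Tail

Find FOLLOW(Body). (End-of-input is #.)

{ +, = }

In Type ::= Body Decl =: add FIRST(Decl =) = { +, = }.
In Body ::= ) Body +: add FIRST(+) = { + }.
Union: FOLLOW(Body) = { +, = }.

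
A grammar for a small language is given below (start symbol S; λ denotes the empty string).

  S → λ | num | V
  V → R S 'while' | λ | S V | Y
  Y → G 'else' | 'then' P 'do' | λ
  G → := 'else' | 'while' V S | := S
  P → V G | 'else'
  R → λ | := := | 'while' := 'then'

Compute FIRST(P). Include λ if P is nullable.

{ 'else', 'then', 'while', :=, num }

From P → V G: V nullable, take FIRST(V) ∪ FIRST(G) = { 'then', 'while', :=, num }.
P → 'else' contributes {'else'}.
Union: FIRST(P) = { 'else', 'then', 'while', :=, num }.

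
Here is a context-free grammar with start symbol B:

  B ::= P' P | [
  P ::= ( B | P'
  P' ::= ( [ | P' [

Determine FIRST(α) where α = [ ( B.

[ is a terminal; add {[} and stop.

{ [ }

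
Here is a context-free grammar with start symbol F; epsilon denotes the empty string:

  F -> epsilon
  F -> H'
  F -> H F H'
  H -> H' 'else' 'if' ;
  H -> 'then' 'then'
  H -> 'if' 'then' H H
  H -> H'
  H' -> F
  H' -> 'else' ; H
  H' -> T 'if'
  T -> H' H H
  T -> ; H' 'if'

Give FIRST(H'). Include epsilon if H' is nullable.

From H' -> F: add FIRST(F) = { 'else', 'if', 'then', ;, epsilon } (including epsilon since F is nullable).
H' -> 'else' ; H contributes {'else'}.
From H' -> T 'if': T nullable, take FIRST(T) ∪ {'if'} = { 'else', 'if', 'then', ; }.
Union: FIRST(H') = { 'else', 'if', 'then', ;, epsilon }.

{ 'else', 'if', 'then', ;, epsilon }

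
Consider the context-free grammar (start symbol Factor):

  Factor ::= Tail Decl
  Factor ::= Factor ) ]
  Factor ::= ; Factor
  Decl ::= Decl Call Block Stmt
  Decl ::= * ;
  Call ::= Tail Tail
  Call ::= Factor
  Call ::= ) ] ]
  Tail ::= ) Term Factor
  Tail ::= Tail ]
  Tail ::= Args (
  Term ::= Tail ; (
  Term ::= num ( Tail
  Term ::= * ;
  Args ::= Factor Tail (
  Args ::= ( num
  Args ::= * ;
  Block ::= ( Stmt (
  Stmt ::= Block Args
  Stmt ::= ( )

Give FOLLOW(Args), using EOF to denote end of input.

In Tail ::= Args (: add FIRST(() = { ( }.
In Stmt ::= Block Args: Args is at the end, add FOLLOW(Stmt) = { EOF, (, ), *, ;, ] }.
Union: FOLLOW(Args) = { EOF, (, ), *, ;, ] }.

{ EOF, (, ), *, ;, ] }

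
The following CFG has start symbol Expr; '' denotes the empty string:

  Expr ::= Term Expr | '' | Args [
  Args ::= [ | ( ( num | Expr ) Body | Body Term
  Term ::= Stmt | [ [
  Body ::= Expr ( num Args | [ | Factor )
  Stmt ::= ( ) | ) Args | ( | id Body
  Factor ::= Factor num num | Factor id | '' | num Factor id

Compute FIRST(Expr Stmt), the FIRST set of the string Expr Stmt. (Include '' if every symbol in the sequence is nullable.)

Add FIRST(Expr)\{''} = { (, ), [, id, num }; Expr is nullable, continue.
Add FIRST(Stmt) = { (, ), id }; Stmt is not nullable, stop.

{ (, ), [, id, num }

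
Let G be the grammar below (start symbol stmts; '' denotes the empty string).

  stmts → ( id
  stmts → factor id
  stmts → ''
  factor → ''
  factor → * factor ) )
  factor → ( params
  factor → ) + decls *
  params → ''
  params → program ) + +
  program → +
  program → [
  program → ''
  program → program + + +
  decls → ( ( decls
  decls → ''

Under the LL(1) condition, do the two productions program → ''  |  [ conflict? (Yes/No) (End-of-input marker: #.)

No

FIRST('') = { '' } and FIRST([) = { [ }.
The first is nullable but FOLLOW(program) = { ), + } is disjoint from FIRST of the second.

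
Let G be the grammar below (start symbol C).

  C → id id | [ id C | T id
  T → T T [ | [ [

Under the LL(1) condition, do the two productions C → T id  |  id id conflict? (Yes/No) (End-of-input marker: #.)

No

FIRST(T id) = { [ } and FIRST(id id) = { id }.
The FIRST sets are disjoint and neither alternative is nullable — no conflict.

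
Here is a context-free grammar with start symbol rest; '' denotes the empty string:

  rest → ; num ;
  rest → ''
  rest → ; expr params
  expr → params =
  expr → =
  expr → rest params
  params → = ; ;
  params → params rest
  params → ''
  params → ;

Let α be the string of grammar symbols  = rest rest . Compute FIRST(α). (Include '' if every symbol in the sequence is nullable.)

{ = }

= is a terminal; add {=} and stop.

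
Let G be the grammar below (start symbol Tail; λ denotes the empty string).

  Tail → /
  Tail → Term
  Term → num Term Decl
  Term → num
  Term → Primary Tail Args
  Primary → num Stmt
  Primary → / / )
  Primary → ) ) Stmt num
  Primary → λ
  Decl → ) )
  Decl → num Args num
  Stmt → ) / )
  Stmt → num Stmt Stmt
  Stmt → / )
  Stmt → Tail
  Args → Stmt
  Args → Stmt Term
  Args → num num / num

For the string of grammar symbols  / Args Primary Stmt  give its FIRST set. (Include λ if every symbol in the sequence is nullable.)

{ / }

/ is a terminal; add {/} and stop.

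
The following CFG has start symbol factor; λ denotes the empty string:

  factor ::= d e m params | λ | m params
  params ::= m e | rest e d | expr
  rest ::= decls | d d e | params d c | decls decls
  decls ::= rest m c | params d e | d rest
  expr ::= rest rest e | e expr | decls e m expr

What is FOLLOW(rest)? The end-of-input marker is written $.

{ d, e, m }

In params ::= rest e d: add FIRST(e d) = { e }.
In decls ::= rest m c: add FIRST(m c) = { m }.
In decls ::= d rest: rest is at the end, add FOLLOW(decls) = { d, e, m }.
In expr ::= rest rest e: add FIRST(rest e) = { d, e, m }.
In expr ::= rest rest e: add FIRST(e) = { e }.
Union: FOLLOW(rest) = { d, e, m }.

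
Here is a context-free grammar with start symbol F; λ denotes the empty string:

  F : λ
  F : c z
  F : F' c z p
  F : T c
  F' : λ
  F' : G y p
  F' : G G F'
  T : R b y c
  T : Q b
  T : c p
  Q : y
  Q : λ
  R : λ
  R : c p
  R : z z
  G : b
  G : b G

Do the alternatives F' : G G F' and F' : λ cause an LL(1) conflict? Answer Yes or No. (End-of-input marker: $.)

No

FIRST(G G F') = { b } and FIRST(λ) = { λ }.
The second is nullable but FOLLOW(F') = { c } is disjoint from FIRST of the first.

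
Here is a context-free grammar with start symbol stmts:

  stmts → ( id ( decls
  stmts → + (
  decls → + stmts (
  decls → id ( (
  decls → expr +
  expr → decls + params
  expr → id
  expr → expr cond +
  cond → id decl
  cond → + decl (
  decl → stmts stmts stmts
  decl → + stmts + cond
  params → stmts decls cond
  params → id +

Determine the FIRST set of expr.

{ +, id }

From expr → decls + params: add FIRST(decls) = { +, id }.
expr → id contributes {id}.
From expr → expr cond +: add FIRST(expr) = { +, id }.
Union: FIRST(expr) = { +, id }.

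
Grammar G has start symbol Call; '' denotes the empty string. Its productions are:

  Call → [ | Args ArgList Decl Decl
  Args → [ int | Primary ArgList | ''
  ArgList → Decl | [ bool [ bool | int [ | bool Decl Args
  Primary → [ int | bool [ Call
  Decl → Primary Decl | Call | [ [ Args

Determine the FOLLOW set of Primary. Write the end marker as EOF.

In Args → Primary ArgList: add FIRST(ArgList) = { [, bool, int }.
In Decl → Primary Decl: add FIRST(Decl) = { [, bool, int }.
Union: FOLLOW(Primary) = { [, bool, int }.

{ [, bool, int }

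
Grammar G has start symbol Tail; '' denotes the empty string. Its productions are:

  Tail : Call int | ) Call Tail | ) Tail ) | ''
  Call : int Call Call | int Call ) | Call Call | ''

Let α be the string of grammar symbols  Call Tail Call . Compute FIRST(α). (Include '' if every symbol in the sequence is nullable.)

Add FIRST(Call)\{''} = { int }; Call is nullable, continue.
Add FIRST(Tail)\{''} = { ), int }; Tail is nullable, continue.
Add FIRST(Call)\{''} = { int }; Call is nullable, continue.
Every symbol is nullable, so include ''.

{ ), int, '' }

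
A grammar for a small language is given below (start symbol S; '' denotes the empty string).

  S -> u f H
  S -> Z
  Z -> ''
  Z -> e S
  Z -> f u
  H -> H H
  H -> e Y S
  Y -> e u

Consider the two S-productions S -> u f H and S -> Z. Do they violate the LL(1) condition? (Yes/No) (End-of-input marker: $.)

No

FIRST(u f H) = { u } and FIRST(Z) = { e, f, '' }.
The second is nullable but FOLLOW(S) = { $, e } is disjoint from FIRST of the first.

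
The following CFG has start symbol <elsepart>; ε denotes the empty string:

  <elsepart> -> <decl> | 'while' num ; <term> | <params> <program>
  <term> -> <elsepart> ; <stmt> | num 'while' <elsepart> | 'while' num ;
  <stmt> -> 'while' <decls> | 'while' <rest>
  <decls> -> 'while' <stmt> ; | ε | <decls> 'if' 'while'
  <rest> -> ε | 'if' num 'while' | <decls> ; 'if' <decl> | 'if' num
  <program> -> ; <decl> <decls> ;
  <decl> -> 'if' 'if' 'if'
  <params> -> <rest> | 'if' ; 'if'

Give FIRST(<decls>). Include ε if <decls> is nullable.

{ 'if', 'while', ε }

<decls> -> 'while' <stmt> ; contributes {'while'}.
<decls> -> ε contributes ε.
From <decls> -> <decls> 'if' 'while': <decls> nullable, take FIRST(<decls>) ∪ {'if'} = { 'if', 'while' }.
Union: FIRST(<decls>) = { 'if', 'while', ε }.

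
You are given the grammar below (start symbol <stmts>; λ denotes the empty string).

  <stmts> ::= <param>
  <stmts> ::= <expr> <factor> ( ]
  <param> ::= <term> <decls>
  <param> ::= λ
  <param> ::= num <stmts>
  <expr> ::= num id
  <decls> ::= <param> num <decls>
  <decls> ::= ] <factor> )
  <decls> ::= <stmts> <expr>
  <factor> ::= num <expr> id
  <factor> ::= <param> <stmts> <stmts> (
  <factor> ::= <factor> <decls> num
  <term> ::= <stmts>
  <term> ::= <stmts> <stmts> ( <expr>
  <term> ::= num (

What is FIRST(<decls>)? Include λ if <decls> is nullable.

{ (, ], num }

From <decls> ::= <param> num <decls>: <param> nullable, take FIRST(<param>) ∪ {num} = { (, ], num }.
<decls> ::= ] <factor> ) contributes {]}.
From <decls> ::= <stmts> <expr>: <stmts> nullable, take FIRST(<stmts>) ∪ FIRST(<expr>) = { (, ], num }.
Union: FIRST(<decls>) = { (, ], num }.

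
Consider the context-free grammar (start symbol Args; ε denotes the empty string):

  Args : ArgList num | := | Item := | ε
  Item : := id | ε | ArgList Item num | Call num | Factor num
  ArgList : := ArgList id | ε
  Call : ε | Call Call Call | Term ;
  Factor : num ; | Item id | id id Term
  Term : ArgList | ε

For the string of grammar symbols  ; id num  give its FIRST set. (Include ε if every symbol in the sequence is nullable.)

; is a terminal; add {;} and stop.

{ ; }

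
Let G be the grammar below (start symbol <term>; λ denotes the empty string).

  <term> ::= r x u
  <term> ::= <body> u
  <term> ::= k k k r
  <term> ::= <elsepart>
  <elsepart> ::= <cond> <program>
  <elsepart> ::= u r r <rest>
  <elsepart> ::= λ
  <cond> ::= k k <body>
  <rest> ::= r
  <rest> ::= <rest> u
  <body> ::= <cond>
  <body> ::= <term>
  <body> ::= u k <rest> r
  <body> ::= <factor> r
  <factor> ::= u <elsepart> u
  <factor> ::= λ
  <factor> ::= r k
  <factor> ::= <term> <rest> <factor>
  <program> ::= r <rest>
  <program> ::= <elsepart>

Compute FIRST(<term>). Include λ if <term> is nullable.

<term> ::= r x u contributes {r}.
From <term> ::= <body> u: <body> nullable, take FIRST(<body>) ∪ {u} = { k, r, u }.
<term> ::= k k k r contributes {k}.
From <term> ::= <elsepart>: add FIRST(<elsepart>) = { k, u, λ } (including λ since <elsepart> is nullable).
Union: FIRST(<term>) = { k, r, u, λ }.

{ k, r, u, λ }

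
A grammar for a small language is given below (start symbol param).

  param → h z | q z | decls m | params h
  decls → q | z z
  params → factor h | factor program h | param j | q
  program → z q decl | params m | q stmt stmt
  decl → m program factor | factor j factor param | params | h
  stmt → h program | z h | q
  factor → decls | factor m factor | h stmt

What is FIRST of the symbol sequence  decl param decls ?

Add FIRST(decl) = { h, m, q, z }; decl is not nullable, stop.

{ h, m, q, z }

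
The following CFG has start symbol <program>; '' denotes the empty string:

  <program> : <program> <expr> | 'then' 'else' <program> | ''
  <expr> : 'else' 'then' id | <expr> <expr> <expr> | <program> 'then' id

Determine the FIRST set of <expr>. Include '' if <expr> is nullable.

{ 'else', 'then' }

<expr> : 'else' 'then' id contributes {'else'}.
From <expr> : <expr> <expr> <expr>: add FIRST(<expr>) = { 'else', 'then' }.
From <expr> : <program> 'then' id: <program> nullable, take FIRST(<program>) ∪ {'then'} = { 'else', 'then' }.
Union: FIRST(<expr>) = { 'else', 'then' }.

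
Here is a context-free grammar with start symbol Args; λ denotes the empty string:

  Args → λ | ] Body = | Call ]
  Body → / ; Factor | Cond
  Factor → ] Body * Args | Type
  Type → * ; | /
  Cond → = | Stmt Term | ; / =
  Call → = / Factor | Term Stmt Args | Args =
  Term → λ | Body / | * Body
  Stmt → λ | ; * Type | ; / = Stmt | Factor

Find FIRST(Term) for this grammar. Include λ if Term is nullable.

Term → λ contributes λ.
From Term → Body /: Body nullable, take FIRST(Body) ∪ {/} = { *, /, ;, =, ] }.
Term → * Body contributes {*}.
Union: FIRST(Term) = { *, /, ;, =, ], λ }.

{ *, /, ;, =, ], λ }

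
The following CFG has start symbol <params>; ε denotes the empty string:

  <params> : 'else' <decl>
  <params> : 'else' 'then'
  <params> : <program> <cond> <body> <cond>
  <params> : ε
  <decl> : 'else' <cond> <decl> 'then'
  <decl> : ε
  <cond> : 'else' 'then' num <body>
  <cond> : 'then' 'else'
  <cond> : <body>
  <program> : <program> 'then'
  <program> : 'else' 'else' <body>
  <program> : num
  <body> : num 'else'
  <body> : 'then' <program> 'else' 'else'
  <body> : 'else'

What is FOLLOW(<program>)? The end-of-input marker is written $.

In <params> : <program> <cond> <body> <cond>: add FIRST(<cond> <body> <cond>) = { 'else', 'then', num }.
In <program> : <program> 'then': add FIRST('then') = { 'then' }.
In <body> : 'then' <program> 'else' 'else': add FIRST('else' 'else') = { 'else' }.
Union: FOLLOW(<program>) = { 'else', 'then', num }.

{ 'else', 'then', num }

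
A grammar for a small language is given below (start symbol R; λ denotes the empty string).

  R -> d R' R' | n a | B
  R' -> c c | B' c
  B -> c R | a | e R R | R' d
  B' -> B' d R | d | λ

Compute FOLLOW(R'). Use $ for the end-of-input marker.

In R -> d R' R': add FIRST(R') = { c, d }.
In R -> d R' R': R' is at the end, add FOLLOW(R) = { $, a, c, d, e, n }.
In B -> R' d: add FIRST(d) = { d }.
Union: FOLLOW(R') = { $, a, c, d, e, n }.

{ $, a, c, d, e, n }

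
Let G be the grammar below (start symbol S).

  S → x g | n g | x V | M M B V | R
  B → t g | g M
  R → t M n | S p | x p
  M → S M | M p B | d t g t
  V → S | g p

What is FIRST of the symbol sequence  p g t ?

{ p }

p is a terminal; add {p} and stop.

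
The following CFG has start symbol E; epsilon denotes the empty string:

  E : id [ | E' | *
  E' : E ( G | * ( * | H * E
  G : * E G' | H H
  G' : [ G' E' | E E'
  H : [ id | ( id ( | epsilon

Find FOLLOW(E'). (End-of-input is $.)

{ $, (, *, [, id }

In E : E': E' is at the end, add FOLLOW(E) = { $, (, *, [, id }.
In G' : [ G' E': E' is at the end, add FOLLOW(G') = { $, (, *, [, id }.
In G' : E E': E' is at the end, add FOLLOW(G') = { $, (, *, [, id }.
Union: FOLLOW(E') = { $, (, *, [, id }.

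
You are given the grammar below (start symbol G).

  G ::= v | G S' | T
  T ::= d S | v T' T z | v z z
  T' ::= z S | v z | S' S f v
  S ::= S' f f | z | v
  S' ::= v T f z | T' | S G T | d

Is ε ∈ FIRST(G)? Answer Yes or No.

No nonterminal in this grammar is nullable.
No production of G has an RHS whose symbols are all nullable, so G is not nullable.

No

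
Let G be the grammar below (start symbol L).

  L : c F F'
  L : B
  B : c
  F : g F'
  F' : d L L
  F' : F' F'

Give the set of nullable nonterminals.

{ } (none)

No nonterminal has an empty production or an RHS whose symbols are all nullable.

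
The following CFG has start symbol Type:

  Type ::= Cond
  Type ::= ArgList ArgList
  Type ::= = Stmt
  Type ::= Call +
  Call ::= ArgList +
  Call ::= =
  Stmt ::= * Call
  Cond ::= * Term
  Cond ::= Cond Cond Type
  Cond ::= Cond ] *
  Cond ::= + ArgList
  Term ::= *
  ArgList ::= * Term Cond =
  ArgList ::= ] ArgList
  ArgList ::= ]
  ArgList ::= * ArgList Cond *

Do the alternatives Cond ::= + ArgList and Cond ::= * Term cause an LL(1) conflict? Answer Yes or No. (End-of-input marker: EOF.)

No

FIRST(+ ArgList) = { + } and FIRST(* Term) = { * }.
The FIRST sets are disjoint and neither alternative is nullable — no conflict.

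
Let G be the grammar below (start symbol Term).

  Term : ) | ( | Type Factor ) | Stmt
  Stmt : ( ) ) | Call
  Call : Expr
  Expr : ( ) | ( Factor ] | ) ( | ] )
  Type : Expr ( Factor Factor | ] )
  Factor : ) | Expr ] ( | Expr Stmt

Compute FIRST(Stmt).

{ (, ), ] }

Stmt : ( ) ) contributes {(}.
From Stmt : Call: add FIRST(Call) = { (, ), ] }.
Union: FIRST(Stmt) = { (, ), ] }.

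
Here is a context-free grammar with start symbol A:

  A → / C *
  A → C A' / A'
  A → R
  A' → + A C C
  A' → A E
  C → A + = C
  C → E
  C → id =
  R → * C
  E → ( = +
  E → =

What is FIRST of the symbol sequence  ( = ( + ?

{ ( }

( is a terminal; add {(} and stop.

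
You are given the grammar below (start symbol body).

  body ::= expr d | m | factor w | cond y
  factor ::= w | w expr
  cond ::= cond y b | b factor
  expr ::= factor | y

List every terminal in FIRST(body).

From body ::= expr d: add FIRST(expr) = { w, y }.
body ::= m contributes {m}.
From body ::= factor w: add FIRST(factor) = { w }.
From body ::= cond y: add FIRST(cond) = { b }.
Union: FIRST(body) = { b, m, w, y }.

{ b, m, w, y }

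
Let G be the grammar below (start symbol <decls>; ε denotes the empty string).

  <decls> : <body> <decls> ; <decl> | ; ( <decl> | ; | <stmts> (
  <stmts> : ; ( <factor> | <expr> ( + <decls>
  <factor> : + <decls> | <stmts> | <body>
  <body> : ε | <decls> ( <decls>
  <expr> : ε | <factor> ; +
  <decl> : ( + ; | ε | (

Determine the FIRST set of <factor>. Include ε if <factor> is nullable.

{ (, +, ;, ε }

<factor> : + <decls> contributes {+}.
From <factor> : <stmts>: add FIRST(<stmts>) = { (, +, ; }.
From <factor> : <body>: add FIRST(<body>) = { (, +, ;, ε } (including ε since <body> is nullable).
Union: FIRST(<factor>) = { (, +, ;, ε }.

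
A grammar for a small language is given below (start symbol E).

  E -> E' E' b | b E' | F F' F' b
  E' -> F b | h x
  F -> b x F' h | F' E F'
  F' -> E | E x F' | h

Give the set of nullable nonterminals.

{ } (none)

No nonterminal has an empty production or an RHS whose symbols are all nullable.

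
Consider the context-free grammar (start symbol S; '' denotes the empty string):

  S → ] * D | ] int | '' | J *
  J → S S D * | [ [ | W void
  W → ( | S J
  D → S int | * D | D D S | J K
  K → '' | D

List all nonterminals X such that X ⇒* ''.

Directly nullable (have an ''-production): S, K.
No other nonterminal has a production whose RHS symbols are all nullable.

{ K, S }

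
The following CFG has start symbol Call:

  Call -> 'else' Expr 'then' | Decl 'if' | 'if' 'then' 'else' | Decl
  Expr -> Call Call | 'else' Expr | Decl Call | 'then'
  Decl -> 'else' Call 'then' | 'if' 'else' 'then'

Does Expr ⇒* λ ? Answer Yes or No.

No nonterminal in this grammar is nullable.
No production of Expr has an RHS whose symbols are all nullable, so Expr is not nullable.

No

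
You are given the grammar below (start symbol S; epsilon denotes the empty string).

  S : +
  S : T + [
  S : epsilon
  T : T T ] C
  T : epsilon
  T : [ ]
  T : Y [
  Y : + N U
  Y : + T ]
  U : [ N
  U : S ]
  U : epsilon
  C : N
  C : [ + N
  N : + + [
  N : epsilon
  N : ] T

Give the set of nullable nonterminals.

Directly nullable (have an epsilon-production): S, T, U, N.
C : N with every symbol nullable, so C is nullable.
No other nonterminal has a production whose RHS symbols are all nullable.

{ C, N, S, T, U }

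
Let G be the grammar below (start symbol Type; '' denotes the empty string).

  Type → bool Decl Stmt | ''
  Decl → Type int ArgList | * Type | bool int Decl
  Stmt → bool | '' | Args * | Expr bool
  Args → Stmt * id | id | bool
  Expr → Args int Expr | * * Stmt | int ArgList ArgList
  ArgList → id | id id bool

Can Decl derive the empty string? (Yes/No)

Nullable nonterminals: Stmt, Type.
No production of Decl has an RHS whose symbols are all nullable, so Decl is not nullable.

No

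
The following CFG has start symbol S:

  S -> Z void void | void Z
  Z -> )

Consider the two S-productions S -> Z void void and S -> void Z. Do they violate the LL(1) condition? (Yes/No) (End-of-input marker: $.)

FIRST(Z void void) = { ) } and FIRST(void Z) = { void }.
The FIRST sets are disjoint and neither alternative is nullable — no conflict.

No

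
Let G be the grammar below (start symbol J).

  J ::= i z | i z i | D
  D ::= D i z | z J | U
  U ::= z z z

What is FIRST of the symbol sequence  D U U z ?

{ z }

Add FIRST(D) = { z }; D is not nullable, stop.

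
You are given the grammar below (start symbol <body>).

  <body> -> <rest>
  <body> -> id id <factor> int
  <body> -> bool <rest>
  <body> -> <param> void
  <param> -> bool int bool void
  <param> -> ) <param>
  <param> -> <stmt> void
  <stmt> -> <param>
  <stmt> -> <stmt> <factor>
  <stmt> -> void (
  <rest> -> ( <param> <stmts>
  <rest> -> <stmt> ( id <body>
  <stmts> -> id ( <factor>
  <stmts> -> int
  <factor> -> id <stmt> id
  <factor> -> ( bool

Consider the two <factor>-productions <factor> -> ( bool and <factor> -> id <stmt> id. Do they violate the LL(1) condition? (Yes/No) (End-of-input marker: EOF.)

FIRST(( bool) = { ( } and FIRST(id <stmt> id) = { id }.
The FIRST sets are disjoint and neither alternative is nullable — no conflict.

No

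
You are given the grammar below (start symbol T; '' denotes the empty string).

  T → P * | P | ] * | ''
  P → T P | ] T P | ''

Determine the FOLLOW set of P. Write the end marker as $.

{ $, *, ] }

In T → P *: add FIRST(*) = { * }.
In T → P: P is at the end, add FOLLOW(T) = { $, *, ] }.
In P → T P: P is at the end, add FOLLOW(P) = { $, *, ] }.
In P → ] T P: P is at the end, add FOLLOW(P) = { $, *, ] }.
Union: FOLLOW(P) = { $, *, ] }.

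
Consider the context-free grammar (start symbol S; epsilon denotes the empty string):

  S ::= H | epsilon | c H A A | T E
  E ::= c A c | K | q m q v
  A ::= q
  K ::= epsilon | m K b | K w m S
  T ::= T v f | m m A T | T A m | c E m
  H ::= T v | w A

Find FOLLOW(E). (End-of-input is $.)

{ $, b, m, w }

In S ::= T E: E is at the end, add FOLLOW(S) = { $, b, m, w }.
In T ::= c E m: add FIRST(m) = { m }.
Union: FOLLOW(E) = { $, b, m, w }.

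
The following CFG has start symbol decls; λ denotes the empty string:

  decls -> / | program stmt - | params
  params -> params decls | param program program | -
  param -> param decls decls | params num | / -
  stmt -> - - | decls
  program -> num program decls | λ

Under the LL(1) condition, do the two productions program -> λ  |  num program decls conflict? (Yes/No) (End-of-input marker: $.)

Yes

FIRST(λ) = { λ } and FIRST(num program decls) = { num }.
The first alternative is nullable and FOLLOW(program) = { $, -, /, num } shares num with FIRST of the second — conflict.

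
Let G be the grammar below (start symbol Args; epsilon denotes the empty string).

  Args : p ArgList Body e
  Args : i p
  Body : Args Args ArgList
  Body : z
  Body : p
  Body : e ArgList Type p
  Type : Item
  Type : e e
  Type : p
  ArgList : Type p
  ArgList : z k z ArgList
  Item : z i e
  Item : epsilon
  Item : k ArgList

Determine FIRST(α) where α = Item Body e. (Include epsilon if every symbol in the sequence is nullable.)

{ e, i, k, p, z }

Add FIRST(Item)\{epsilon} = { k, z }; Item is nullable, continue.
Add FIRST(Body) = { e, i, p, z }; Body is not nullable, stop.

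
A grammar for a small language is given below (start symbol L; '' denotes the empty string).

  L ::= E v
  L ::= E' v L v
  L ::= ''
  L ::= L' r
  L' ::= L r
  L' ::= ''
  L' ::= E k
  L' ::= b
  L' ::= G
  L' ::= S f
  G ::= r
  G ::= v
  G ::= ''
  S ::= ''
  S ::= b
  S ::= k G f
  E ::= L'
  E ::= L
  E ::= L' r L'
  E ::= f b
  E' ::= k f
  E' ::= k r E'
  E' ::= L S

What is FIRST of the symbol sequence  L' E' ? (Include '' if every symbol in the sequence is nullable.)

{ b, f, k, r, v, '' }

Add FIRST(L')\{''} = { b, f, k, r, v }; L' is nullable, continue.
Add FIRST(E')\{''} = { b, f, k, r, v }; E' is nullable, continue.
Every symbol is nullable, so include ''.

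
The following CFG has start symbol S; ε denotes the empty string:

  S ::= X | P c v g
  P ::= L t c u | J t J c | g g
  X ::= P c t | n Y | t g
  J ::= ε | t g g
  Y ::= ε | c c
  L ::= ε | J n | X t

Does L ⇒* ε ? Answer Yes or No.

L has an ε-production, so L ⇒ ε.

Yes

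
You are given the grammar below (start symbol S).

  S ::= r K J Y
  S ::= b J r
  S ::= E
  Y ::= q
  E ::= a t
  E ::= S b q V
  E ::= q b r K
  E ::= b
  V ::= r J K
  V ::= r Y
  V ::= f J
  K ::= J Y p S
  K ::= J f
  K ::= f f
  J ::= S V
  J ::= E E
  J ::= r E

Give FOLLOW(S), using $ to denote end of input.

S is the start symbol, so $ ∈ FOLLOW(S).
In E ::= S b q V: add FIRST(b q V) = { b }.
In K ::= J Y p S: S is at the end, add FOLLOW(K) = { $, a, b, f, q, r }.
In J ::= S V: add FIRST(V) = { f, r }.
Union: FOLLOW(S) = { $, a, b, f, q, r }.

{ $, a, b, f, q, r }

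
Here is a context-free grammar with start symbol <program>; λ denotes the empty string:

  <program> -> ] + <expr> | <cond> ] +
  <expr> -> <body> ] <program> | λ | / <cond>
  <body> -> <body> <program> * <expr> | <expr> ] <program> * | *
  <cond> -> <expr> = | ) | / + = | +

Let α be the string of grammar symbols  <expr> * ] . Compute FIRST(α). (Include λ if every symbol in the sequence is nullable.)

{ *, /, ] }

Add FIRST(<expr>)\{λ} = { *, /, ] }; <expr> is nullable, continue.
* is a terminal; add {*} and stop.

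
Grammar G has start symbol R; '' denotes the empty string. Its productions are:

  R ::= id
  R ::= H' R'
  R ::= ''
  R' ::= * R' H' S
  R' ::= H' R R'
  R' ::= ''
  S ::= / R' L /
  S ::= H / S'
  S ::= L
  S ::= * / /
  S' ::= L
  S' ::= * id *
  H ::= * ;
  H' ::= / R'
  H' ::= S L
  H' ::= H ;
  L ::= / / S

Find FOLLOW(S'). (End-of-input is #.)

{ #, *, /, id }

In S ::= H / S': S' is at the end, add FOLLOW(S) = { #, *, /, id }.
Union: FOLLOW(S') = { #, *, /, id }.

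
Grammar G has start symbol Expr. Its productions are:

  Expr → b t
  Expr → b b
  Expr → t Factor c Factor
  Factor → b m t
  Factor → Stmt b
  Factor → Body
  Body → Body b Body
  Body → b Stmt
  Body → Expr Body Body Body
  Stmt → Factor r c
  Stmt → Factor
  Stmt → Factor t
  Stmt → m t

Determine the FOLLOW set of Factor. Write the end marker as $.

{ $, b, c, r, t }

In Expr → t Factor c Factor: add FIRST(c Factor) = { c }.
In Expr → t Factor c Factor: Factor is at the end, add FOLLOW(Expr) = { $, b, t }.
In Stmt → Factor r c: add FIRST(r c) = { r }.
In Stmt → Factor: Factor is at the end, add FOLLOW(Stmt) = { $, b, c, r, t }.
In Stmt → Factor t: add FIRST(t) = { t }.
Union: FOLLOW(Factor) = { $, b, c, r, t }.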